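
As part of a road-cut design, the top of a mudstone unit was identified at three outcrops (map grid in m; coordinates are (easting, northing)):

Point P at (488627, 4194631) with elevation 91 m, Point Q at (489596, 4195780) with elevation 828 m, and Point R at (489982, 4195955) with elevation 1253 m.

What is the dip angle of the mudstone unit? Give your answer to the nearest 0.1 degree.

Two edge vectors: Point P→Point Q = (969, 1149, 737), Point P→Point R = (1355, 1324, 1162).
Normal n = (Point P→Point Q) × (Point P→Point R) = (359350, -127343, -273939).
So ∂z/∂E = −n_x/n_z = 1.31179 and ∂z/∂N = −n_y/n_z = −0.46486.
Gradient magnitude |∇z| = √(a² + b²) = √(1.72079 + 0.21609) = 1.39172.
True dip = arctan(1.39172) = 54.3°, dipping toward WNW (azimuth ≈ 290°).

54.3°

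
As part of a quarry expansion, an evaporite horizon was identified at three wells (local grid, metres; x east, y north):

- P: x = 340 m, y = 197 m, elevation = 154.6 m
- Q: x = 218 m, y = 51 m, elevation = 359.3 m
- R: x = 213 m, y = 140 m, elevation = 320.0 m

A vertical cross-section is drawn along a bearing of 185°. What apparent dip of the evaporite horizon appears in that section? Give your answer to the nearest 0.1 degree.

30.7°

Let the plane be z = a·x + b·y + c.
Q−P: −122a − 146b = 204.7;  R−P: −127a − 57b = 165.4.
Solving gives a = −1.07702, b = −0.50208.
Unit vector along 185° is (sin 185°, cos 185°) = (-0.0872, -0.9962).
Slope in that direction = a·(-0.0872) + b·(-0.9962) = 0.59404.
Apparent dip = arctan|0.59404| = 30.7° (true dip is 49.9°, so apparent ≤ true as expected).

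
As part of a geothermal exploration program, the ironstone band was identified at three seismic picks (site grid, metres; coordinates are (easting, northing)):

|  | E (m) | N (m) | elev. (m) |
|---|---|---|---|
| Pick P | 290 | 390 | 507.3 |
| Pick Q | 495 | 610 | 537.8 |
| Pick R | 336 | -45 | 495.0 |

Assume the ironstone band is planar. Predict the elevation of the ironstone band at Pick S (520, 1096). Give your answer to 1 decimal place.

559.7 m

Let the plane be z = a·E + b·N + c.
Pick Q−Pick P: 205a + 220b = 30.5;  Pick R−Pick P: 46a − 435b = −12.3.
Solving gives a = 0.106365, b = 0.039524.
Then c = 507.3 − a·290 − b·390 = 461.04.
At (520, 1096): z = 55.3 + 43.3 + 461.04 = 559.7 m.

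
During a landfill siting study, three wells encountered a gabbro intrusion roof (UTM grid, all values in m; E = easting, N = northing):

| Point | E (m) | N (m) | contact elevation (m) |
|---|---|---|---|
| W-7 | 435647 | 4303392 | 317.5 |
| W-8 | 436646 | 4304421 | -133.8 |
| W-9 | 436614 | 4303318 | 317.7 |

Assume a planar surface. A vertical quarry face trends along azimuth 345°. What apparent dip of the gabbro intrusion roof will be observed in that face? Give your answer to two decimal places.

21.13°

Two edge vectors: W-7→W-8 = (999, 1029, -451.3), W-7→W-9 = (967, -74, 0.2).
Normal n = (W-7→W-8) × (W-7→W-9) = (-33190.4, -436606.9, -1068969).
So ∂z/∂E = −n_x/n_z = −0.03105 and ∂z/∂N = −n_y/n_z = −0.40844.
Unit vector along 345° is (sin 345°, cos 345°) = (-0.2588, 0.9659).
Slope in that direction = a·(-0.2588) + b·(0.9659) = −0.38648.
Apparent dip = arctan|0.38648| = 21.13° (true dip is 22.3°, so apparent ≤ true as expected).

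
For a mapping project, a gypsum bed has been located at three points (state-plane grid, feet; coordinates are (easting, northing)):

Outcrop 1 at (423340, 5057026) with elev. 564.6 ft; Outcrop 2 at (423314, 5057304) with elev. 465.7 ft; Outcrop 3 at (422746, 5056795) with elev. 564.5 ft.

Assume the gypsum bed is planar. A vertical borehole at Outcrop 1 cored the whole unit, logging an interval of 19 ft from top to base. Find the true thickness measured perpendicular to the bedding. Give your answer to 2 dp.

17.83 ft

Two edge vectors: Outcrop 1→Outcrop 2 = (-26, 278, -98.9), Outcrop 1→Outcrop 3 = (-594, -231, -0.1).
Normal n = (Outcrop 1→Outcrop 2) × (Outcrop 1→Outcrop 3) = (-22873.7, 58744, 171138).
So ∂z/∂E = −n_x/n_z = 0.13366 and ∂z/∂N = −n_y/n_z = −0.34326.
|∇z| = √(a²+b²) = 0.36836, so dip δ = arctan(0.36836) = 20.22°.
True thickness = vertical thickness × cos δ = 19 × cos 20.22° = 17.83 ft.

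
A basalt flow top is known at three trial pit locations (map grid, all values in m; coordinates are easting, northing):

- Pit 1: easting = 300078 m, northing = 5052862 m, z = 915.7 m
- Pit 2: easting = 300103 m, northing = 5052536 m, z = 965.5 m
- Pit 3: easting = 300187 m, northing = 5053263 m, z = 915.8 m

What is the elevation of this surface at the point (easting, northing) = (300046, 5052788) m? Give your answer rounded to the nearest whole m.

910 m

Let the plane be z = a·easting + b·northing + c.
Pit 2−Pit 1: 25a − 326b = 49.8;  Pit 3−Pit 1: 109a + 401b = 0.1.
Solving gives a = 0.43904388, b = −0.11909173.
Then c = 915.7 − a·300078 − b·5052862 = 470922.35.
At (300046, 5052788): z = 131733.4 − 601745.3 + 470922.35 = 910.5 m.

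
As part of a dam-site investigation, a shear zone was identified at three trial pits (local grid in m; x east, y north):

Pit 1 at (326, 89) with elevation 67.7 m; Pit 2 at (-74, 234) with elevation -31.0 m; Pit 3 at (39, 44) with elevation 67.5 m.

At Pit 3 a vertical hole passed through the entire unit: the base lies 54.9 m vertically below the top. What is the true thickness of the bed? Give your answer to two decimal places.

Two edge vectors: Pit 1→Pit 2 = (-400, 145, -98.7), Pit 1→Pit 3 = (-287, -45, -0.2).
Normal n = (Pit 1→Pit 2) × (Pit 1→Pit 3) = (-4470.5, 28246.9, 59615).
So ∂z/∂x = −n_x/n_z = 0.07499 and ∂z/∂y = −n_y/n_z = −0.47382.
|∇z| = √(a²+b²) = 0.47972, so dip δ = arctan(0.47972) = 25.63°.
True thickness = vertical thickness × cos δ = 54.9 × cos 25.63° = 49.50 m.

49.50 m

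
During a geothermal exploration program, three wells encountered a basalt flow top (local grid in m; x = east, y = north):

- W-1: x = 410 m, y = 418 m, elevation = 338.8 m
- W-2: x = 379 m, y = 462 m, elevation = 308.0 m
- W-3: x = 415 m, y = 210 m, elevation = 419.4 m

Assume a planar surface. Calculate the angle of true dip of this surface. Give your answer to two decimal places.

30.70°

Let the plane be z = a·x + b·y + c.
W-2−W-1: −31a + 44b = −30.8;  W-3−W-1: 5a − 208b = 80.6.
Solving gives a = 0.45922, b = −0.37646.
Gradient magnitude |∇z| = √(a² + b²) = √(0.21088 + 0.14172) = 0.59380.
True dip = arctan(0.59380) = 30.70°, dipping toward NW (azimuth ≈ 309°).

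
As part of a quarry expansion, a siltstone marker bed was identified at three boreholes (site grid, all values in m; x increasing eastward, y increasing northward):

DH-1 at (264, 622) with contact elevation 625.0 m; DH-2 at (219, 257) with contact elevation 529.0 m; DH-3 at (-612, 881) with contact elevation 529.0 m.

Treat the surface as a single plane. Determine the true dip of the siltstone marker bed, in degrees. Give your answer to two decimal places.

Two edge vectors: DH-1→DH-2 = (-45, -365, -96), DH-1→DH-3 = (-876, 259, -96).
Normal n = (DH-1→DH-2) × (DH-1→DH-3) = (59904, 79776, -331395).
So ∂z/∂x = −n_x/n_z = 0.18076 and ∂z/∂y = −n_y/n_z = 0.24073.
Gradient magnitude |∇z| = √(a² + b²) = √(0.03268 + 0.05795) = 0.30104.
True dip = arctan(0.30104) = 16.75°, dipping toward SW (azimuth ≈ 217°).

16.75°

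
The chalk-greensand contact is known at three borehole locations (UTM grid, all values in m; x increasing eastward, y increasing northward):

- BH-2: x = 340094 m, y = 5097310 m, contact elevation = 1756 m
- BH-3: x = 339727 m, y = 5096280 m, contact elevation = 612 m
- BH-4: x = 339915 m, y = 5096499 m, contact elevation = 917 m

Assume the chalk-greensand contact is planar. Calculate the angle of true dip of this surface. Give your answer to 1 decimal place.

46.9°

Two edge vectors: BH-2→BH-3 = (-367, -1030, -1144), BH-2→BH-4 = (-179, -811, -839).
Normal n = (BH-2→BH-3) × (BH-2→BH-4) = (-63614, -103137, 113267).
So ∂z/∂x = −n_x/n_z = 0.56163 and ∂z/∂y = −n_y/n_z = 0.91057.
Gradient magnitude |∇z| = √(a² + b²) = √(0.31543 + 0.82913) = 1.06984.
True dip = arctan(1.06984) = 46.9°, dipping toward SSW (azimuth ≈ 212°).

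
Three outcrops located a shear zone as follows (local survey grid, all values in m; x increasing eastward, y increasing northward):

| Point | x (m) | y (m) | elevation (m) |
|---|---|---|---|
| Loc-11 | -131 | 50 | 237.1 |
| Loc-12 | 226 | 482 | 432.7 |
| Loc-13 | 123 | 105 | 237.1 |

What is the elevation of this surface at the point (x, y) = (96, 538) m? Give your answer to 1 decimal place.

479.1 m

Two edge vectors: Loc-11→Loc-12 = (357, 432, 195.6), Loc-11→Loc-13 = (254, 55, 0).
Normal n = (Loc-11→Loc-12) × (Loc-11→Loc-13) = (-10758, 49682.4, -90093).
So ∂z/∂x = −n_x/n_z = −0.11941 and ∂z/∂y = −n_y/n_z = 0.55146.
Intercept c from Loc-11: 237.1 − 15.64 − 27.57 = 193.88.
At (96, 538): z = −11.5 + 296.7 + 193.88 = 479.1 m.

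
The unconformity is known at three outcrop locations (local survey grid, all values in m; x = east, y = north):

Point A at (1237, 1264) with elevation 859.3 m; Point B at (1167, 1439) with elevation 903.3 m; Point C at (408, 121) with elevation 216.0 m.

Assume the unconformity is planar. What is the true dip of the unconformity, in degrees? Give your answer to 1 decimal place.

Let the plane be z = a·x + b·y + c.
Point B−Point A: −70a + 175b = 44;  Point C−Point A: −829a − 1143b = −643.3.
Solving gives a = 0.27672, b = 0.36212.
Gradient magnitude |∇z| = √(a² + b²) = √(0.07657 + 0.13113) = 0.45574.
True dip = arctan(0.45574) = 24.5°, dipping toward SW (azimuth ≈ 217°).

24.5°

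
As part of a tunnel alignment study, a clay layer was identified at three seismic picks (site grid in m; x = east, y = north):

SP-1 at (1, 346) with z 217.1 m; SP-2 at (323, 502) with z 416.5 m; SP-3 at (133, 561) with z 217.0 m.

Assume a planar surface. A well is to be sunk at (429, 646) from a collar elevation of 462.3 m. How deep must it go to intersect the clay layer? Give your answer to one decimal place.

Let the plane be z = a·x + b·y + c.
SP-2−SP-1: 322a + 156b = 199.4;  SP-3−SP-1: 132a + 215b = −0.1.
Solving gives a = 0.88175, b = −0.54182.
Then c = 217.1 − a·1 − b·346 = 403.69.
At (429, 646): z_contact = 378.27 − 350.02 + 403.69 = 431.94 m.
Depth below ground = 462.3 − 431.94 = 30.4 m.

30.4 m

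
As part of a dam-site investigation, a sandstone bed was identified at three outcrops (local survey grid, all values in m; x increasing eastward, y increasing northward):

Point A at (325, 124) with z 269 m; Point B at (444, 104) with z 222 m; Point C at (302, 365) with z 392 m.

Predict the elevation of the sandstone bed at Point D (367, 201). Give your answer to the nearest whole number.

293 m

Two edge vectors: Point A→Point B = (119, -20, -47), Point A→Point C = (-23, 241, 123).
Normal n = (Point A→Point B) × (Point A→Point C) = (8867, -13556, 28219).
So ∂z/∂x = −n_x/n_z = −0.31422 and ∂z/∂y = −n_y/n_z = 0.48039.
Intercept c from Point A: 269 + 102.12 − 59.57 = 311.55.
At (367, 201): z = −115.3 + 96.6 + 311.55 = 292.8 m.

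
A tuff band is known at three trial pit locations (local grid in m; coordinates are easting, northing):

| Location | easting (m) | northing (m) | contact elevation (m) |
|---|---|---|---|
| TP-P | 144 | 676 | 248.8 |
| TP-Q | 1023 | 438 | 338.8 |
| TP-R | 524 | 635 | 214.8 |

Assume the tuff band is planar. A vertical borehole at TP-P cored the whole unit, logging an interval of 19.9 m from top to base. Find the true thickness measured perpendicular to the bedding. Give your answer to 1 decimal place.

12.8 m

Two edge vectors: TP-P→TP-Q = (879, -238, 90), TP-P→TP-R = (380, -41, -34).
Normal n = (TP-P→TP-Q) × (TP-P→TP-R) = (11782, 64086, 54401).
So ∂z/∂easting = −n_x/n_z = −0.21658 and ∂z/∂northing = −n_y/n_z = −1.17803.
|∇z| = √(a²+b²) = 1.19777, so dip δ = arctan(1.19777) = 50.14°.
True thickness = vertical thickness × cos δ = 19.9 × cos 50.14° = 12.8 m.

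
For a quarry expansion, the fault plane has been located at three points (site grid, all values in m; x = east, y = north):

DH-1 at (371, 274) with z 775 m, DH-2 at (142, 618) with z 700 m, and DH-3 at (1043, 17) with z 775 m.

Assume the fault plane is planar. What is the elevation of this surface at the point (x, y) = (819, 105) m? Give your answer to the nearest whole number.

774 m

Two edge vectors: DH-1→DH-2 = (-229, 344, -75), DH-1→DH-3 = (672, -257, 0).
Normal n = (DH-1→DH-2) × (DH-1→DH-3) = (-19275, -50400, -172315).
So ∂z/∂x = −n_x/n_z = −0.11186 and ∂z/∂y = −n_y/n_z = −0.29249.
Intercept c from DH-1: 775 + 41.50 + 80.14 = 896.64.
At (819, 105): z = −91.6 − 30.7 + 896.64 = 774.3 m.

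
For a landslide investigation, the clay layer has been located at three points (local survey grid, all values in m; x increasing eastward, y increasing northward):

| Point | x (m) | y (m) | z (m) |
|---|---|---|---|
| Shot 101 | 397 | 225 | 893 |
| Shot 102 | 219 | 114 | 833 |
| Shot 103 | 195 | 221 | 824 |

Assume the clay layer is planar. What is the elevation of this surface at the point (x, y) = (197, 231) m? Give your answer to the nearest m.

Let the plane be z = a·x + b·y + c.
Shot 102−Shot 101: −178a − 111b = −60;  Shot 103−Shot 101: −202a − 4b = −69.
Solving gives a = 0.34173, b = −0.00746.
Then c = 893 − a·397 − b·225 = 759.01.
At (197, 231): z = 67.3 − 1.7 + 759.01 = 824.6 m.

825 m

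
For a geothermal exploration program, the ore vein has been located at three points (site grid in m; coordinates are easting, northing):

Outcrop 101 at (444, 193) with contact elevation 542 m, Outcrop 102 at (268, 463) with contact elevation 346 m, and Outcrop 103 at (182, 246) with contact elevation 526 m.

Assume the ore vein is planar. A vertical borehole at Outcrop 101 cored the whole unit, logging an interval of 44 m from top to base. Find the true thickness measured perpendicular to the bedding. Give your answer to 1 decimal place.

34.4 m

Let the plane be z = a·easting + b·northing + c.
Outcrop 102−Outcrop 101: −176a + 270b = −196;  Outcrop 103−Outcrop 101: −262a + 53b = −16.
Solving gives a = −0.09881, b = −0.79033.
|∇z| = √(a²+b²) = 0.79649, so dip δ = arctan(0.79649) = 38.54°.
True thickness = vertical thickness × cos δ = 44 × cos 38.54° = 34.4 m.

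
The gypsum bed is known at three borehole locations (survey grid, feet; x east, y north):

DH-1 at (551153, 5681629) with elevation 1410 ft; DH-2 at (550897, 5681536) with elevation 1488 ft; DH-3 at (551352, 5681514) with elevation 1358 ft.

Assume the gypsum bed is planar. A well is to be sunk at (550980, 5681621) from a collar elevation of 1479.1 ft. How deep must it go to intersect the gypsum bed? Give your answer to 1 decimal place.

18.9 ft

Two edge vectors: DH-1→DH-2 = (-256, -93, 78), DH-1→DH-3 = (199, -115, -52).
Normal n = (DH-1→DH-2) × (DH-1→DH-3) = (13806, 2210, 47947).
So ∂z/∂x = −n_x/n_z = −0.287942937 and ∂z/∂y = −n_y/n_z = −0.046092561.
Intercept c from DH-1: 1410 + 158700.61 + 261880.83 = 421991.44.
At (550980, 5681621): z_contact = −158650.80 − 261880.46 + 421991.44 = 1460.18 ft.
Depth below ground = 1479.1 − 1460.18 = 18.9 ft.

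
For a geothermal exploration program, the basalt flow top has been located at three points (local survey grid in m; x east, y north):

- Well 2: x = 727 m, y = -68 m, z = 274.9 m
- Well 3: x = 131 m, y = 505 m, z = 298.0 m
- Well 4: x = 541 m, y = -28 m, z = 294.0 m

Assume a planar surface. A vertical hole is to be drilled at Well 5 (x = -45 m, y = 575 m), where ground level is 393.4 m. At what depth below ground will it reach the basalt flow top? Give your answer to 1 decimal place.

80.1 m

Two edge vectors: Well 2→Well 3 = (-596, 573, 23.1), Well 2→Well 4 = (-186, 40, 19.1).
Normal n = (Well 2→Well 3) × (Well 2→Well 4) = (10020.3, 7087, 82738).
So ∂z/∂x = −n_x/n_z = −0.12111 and ∂z/∂y = −n_y/n_z = −0.08566.
Intercept c from Well 2: 274.9 + 88.05 − 5.82 = 357.12.
At (-45, 575): z_contact = 5.45 − 49.25 + 357.12 = 313.32 m.
Depth below ground = 393.4 − 313.32 = 80.1 m.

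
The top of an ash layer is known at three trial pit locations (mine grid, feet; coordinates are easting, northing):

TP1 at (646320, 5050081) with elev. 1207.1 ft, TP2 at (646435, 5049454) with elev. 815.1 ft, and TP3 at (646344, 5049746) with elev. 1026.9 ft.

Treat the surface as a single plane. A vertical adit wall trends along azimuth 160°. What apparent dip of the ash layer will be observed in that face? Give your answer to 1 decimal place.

Two edge vectors: TP1→TP2 = (115, -627, -392), TP1→TP3 = (24, -335, -180.2).
Normal n = (TP1→TP2) × (TP1→TP3) = (-18334.6, 11315, -23477).
So ∂z/∂easting = −n_x/n_z = −0.78096 and ∂z/∂northing = −n_y/n_z = 0.48196.
Unit vector along 160° is (sin 160°, cos 160°) = (0.3420, -0.9397).
Slope in that direction = a·(0.3420) + b·(-0.9397) = −0.72000.
Apparent dip = arctan|0.72000| = 35.8° (true dip is 42.5°, so apparent ≤ true as expected).

35.8°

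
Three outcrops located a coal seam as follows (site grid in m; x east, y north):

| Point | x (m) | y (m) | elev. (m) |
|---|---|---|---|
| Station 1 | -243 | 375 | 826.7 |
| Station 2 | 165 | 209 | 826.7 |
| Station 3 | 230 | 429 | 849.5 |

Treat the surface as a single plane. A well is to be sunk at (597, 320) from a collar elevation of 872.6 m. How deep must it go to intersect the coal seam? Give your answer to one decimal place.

Two edge vectors: Station 1→Station 2 = (408, -166, 0), Station 1→Station 3 = (473, 54, 22.8).
Normal n = (Station 1→Station 2) × (Station 1→Station 3) = (-3784.8, -9302.4, 100550).
So ∂z/∂x = −n_x/n_z = 0.03764 and ∂z/∂y = −n_y/n_z = 0.09252.
Intercept c from Station 1: 826.7 + 9.15 − 34.69 = 801.15.
At (597, 320): z_contact = 22.47 + 29.60 + 801.15 = 853.23 m.
Depth below ground = 872.6 − 853.23 = 19.4 m.

19.4 m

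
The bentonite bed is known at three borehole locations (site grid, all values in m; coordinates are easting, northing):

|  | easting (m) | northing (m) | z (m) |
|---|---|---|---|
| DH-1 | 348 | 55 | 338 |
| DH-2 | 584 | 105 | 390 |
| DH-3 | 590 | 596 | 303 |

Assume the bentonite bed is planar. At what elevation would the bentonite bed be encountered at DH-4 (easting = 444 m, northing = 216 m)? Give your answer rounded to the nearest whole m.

Two edge vectors: DH-1→DH-2 = (236, 50, 52), DH-1→DH-3 = (242, 541, -35).
Normal n = (DH-1→DH-2) × (DH-1→DH-3) = (-29882, 20844, 115576).
So ∂z/∂easting = −n_x/n_z = 0.25855 and ∂z/∂northing = −n_y/n_z = −0.18035.
Intercept c from DH-1: 338 − 89.97 + 9.92 = 257.94.
At (444, 216): z = 114.8 − 39.0 + 257.94 = 333.8 m.

334 m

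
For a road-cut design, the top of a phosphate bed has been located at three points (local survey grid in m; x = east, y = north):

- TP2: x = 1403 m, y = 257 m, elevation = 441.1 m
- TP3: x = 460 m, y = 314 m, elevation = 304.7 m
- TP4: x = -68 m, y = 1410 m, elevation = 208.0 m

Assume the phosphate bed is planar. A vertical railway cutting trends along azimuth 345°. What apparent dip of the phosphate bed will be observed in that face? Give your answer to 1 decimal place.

Two edge vectors: TP2→TP3 = (-943, 57, -136.4), TP2→TP4 = (-1471, 1153, -233.1).
Normal n = (TP2→TP3) × (TP2→TP4) = (143982.5, -19168.9, -1003432).
So ∂z/∂x = −n_x/n_z = 0.14349 and ∂z/∂y = −n_y/n_z = −0.01910.
Unit vector along 345° is (sin 345°, cos 345°) = (-0.2588, 0.9659).
Slope in that direction = a·(-0.2588) + b·(0.9659) = −0.05559.
Apparent dip = arctan|0.05559| = 3.2° (true dip is 8.2°, so apparent ≤ true as expected).

3.2°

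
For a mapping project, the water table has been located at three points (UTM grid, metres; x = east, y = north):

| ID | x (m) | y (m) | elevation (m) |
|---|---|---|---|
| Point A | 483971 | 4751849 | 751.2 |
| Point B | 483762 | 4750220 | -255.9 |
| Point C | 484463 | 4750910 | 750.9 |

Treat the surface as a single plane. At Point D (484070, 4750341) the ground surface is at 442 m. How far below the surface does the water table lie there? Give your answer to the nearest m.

Let the plane be z = a·x + b·y + c.
Point B−Point A: −209a − 1629b = −1007.1;  Point C−Point A: 492a − 939b = −0.3.
Solving gives a = 0.94733908, b = 0.49668885.
Then c = 751.2 − a·483971 − b·4751849 = −2817923.84.
At (484070, 4750341): z_contact = 458578.4 + 2359441.4 − 2817923.84 = 96.0 m.
Depth below ground = 442 − 96.0 = 346 m.

346 m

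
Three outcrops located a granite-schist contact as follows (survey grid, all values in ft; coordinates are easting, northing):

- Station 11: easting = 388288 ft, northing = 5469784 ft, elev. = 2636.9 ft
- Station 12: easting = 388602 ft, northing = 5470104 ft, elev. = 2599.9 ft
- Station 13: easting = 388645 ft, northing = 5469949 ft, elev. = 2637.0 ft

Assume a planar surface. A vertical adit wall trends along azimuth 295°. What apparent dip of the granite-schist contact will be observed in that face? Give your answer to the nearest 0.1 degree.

Let the plane be z = a·easting + b·northing + c.
Station 12−Station 11: 314a + 320b = −37;  Station 13−Station 11: 357a + 165b = 0.1.
Solving gives a = 0.09830, b = −0.21208.
Unit vector along 295° is (sin 295°, cos 295°) = (-0.9063, 0.4226).
Slope in that direction = a·(-0.9063) + b·(0.4226) = −0.17872.
Apparent dip = arctan|0.17872| = 10.1° (true dip is 13.2°, so apparent ≤ true as expected).

10.1°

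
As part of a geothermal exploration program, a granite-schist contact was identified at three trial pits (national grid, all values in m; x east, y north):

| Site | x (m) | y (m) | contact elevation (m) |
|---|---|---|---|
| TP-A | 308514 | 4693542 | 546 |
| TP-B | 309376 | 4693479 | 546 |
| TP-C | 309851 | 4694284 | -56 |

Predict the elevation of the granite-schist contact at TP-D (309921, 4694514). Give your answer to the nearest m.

Let the plane be z = a·x + b·y + c.
TP-B−TP-A: 862a − 63b = 0;  TP-C−TP-A: 1337a + 742b = −602.
Solving gives a = −0.05239592, b = −0.71690924.
Then c = 546 − a·308514 − b·4693542 = 3381554.50.
At (309921, 4694514): z = −16238.6 − 3365540.5 + 3381554.50 = -224.6 m.

-225 m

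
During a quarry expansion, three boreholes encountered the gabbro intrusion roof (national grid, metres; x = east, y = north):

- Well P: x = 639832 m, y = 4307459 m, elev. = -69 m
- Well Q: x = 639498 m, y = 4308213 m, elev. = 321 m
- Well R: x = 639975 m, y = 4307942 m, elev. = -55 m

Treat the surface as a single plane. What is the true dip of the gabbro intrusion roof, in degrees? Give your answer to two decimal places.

Let the plane be z = a·x + b·y + c.
Well Q−Well P: −334a + 754b = 390;  Well R−Well P: 143a + 483b = 14.
Solving gives a = −0.66066, b = 0.22459.
Gradient magnitude |∇z| = √(a² + b²) = √(0.43648 + 0.05044) = 0.69779.
True dip = arctan(0.69779) = 34.91°, dipping toward ESE (azimuth ≈ 109°).

34.91°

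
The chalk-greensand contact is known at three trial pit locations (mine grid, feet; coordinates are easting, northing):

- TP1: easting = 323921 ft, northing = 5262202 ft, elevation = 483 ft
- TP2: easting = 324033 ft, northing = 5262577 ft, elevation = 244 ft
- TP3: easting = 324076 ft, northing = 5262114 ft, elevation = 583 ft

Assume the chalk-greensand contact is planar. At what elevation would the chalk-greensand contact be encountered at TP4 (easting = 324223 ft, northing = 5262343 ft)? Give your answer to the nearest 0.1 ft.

Two edge vectors: TP1→TP2 = (112, 375, -239), TP1→TP3 = (155, -88, 100).
Normal n = (TP1→TP2) × (TP1→TP3) = (16468, -48245, -67981).
So ∂z/∂easting = −n_x/n_z = 0.242244156 and ∂z/∂northing = −n_y/n_z = −0.709683588.
Intercept c from TP1: 483 − 78467.97 + 3734498.40 = 3656513.43.
At (324223, 5262343): z = 78541.1 − 3734598.5 + 3656513.43 = 456.1 ft.

456.1 ft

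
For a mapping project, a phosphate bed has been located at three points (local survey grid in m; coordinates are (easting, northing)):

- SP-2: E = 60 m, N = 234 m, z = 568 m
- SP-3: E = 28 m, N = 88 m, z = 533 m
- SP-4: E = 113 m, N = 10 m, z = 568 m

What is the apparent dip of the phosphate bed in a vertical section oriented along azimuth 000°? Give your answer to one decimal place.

Two edge vectors: SP-2→SP-3 = (-32, -146, -35), SP-2→SP-4 = (53, -224, 0).
Normal n = (SP-2→SP-3) × (SP-2→SP-4) = (-7840, -1855, 14906).
So ∂z/∂E = −n_x/n_z = 0.52596 and ∂z/∂N = −n_y/n_z = 0.12445.
Unit vector along 000° is (sin 0°, cos 0°) = (0.0000, 1.0000).
Slope in that direction = a·(0.0000) + b·(1.0000) = 0.12445.
Apparent dip = arctan|0.12445| = 7.1° (true dip is 28.4°, so apparent ≤ true as expected).

7.1°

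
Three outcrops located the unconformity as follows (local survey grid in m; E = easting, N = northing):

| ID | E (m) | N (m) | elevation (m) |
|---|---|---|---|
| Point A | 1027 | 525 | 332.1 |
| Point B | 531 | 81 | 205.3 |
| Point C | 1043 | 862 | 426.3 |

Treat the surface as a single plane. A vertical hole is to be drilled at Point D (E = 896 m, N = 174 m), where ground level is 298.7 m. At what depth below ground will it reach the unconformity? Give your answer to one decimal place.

65.4 m

Let the plane be z = a·E + b·N + c.
Point B−Point A: −496a − 444b = −126.8;  Point C−Point A: 16a + 337b = 94.2.
Solving gives a = 0.005666, b = 0.279256.
Then c = 332.1 − a·1027 − b·525 = 179.67.
At (896, 174): z_contact = 5.08 + 48.59 + 179.67 = 233.34 m.
Depth below ground = 298.7 − 233.34 = 65.4 m.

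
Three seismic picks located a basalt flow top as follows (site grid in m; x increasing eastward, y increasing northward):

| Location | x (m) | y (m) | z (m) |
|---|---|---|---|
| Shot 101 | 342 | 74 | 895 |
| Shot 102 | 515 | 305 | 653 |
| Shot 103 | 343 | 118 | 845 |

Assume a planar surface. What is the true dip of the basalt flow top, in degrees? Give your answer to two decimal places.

Let the plane be z = a·x + b·y + c.
Shot 102−Shot 101: 173a + 231b = −242;  Shot 103−Shot 101: 1a + 44b = −50.
Solving gives a = 0.12221, b = −1.13914.
Gradient magnitude |∇z| = √(a² + b²) = √(0.01493 + 1.29764) = 1.14568.
True dip = arctan(1.14568) = 48.88°, dipping toward N (azimuth ≈ 354°).

48.88°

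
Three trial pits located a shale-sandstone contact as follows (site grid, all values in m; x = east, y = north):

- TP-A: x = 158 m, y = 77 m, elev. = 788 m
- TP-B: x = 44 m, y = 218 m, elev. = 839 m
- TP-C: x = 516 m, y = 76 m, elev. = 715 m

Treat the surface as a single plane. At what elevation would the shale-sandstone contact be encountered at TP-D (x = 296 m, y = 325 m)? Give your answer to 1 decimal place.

808.9 m

Two edge vectors: TP-A→TP-B = (-114, 141, 51), TP-A→TP-C = (358, -1, -73).
Normal n = (TP-A→TP-B) × (TP-A→TP-C) = (-10242, 9936, -50364).
So ∂z/∂x = −n_x/n_z = −0.20336 and ∂z/∂y = −n_y/n_z = 0.19728.
Intercept c from TP-A: 788 + 32.13 − 15.19 = 804.94.
At (296, 325): z = −60.2 + 64.1 + 804.94 = 808.9 m.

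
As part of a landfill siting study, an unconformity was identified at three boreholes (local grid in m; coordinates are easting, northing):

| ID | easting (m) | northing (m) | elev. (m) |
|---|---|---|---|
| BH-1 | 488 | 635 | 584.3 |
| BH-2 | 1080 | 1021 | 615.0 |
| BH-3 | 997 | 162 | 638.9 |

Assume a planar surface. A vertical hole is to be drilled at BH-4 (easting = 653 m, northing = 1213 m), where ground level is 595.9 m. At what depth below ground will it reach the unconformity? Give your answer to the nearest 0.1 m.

Let the plane be z = a·easting + b·northing + c.
BH-2−BH-1: 592a + 386b = 30.7;  BH-3−BH-1: 509a − 473b = 54.6.
Solving gives a = 0.074706, b = −0.035041.
Then c = 584.3 − a·488 − b·635 = 570.09.
At (653, 1213): z_contact = 48.78 − 42.51 + 570.09 = 576.37 m.
Depth below ground = 595.9 − 576.37 = 19.5 m.

19.5 m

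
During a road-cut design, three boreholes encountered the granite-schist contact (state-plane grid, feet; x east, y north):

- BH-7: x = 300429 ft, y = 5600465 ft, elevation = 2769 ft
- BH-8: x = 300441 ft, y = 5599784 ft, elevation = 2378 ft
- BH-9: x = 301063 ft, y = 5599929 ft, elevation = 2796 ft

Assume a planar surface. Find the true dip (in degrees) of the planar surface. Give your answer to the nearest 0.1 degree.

38.4°

Two edge vectors: BH-7→BH-8 = (12, -681, -391), BH-7→BH-9 = (634, -536, 27).
Normal n = (BH-7→BH-8) × (BH-7→BH-9) = (-227963, -248218, 425322).
So ∂z/∂x = −n_x/n_z = 0.53598 and ∂z/∂y = −n_y/n_z = 0.58360.
Gradient magnitude |∇z| = √(a² + b²) = √(0.28727 + 0.34059) = 0.79238.
True dip = arctan(0.79238) = 38.4°, dipping toward SW (azimuth ≈ 223°).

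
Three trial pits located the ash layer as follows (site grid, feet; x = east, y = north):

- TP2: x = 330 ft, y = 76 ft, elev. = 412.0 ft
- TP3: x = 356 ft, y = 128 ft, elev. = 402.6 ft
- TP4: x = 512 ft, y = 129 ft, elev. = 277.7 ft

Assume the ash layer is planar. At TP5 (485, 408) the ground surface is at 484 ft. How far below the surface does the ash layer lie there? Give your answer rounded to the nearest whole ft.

Let the plane be z = a·x + b·y + c.
TP3−TP2: 26a + 52b = −9.4;  TP4−TP2: 182a + 53b = −134.3.
Solving gives a = −0.80205, b = 0.22026.
Then c = 412 − a·330 − b·76 = 659.94.
At (485, 408): z_contact = −389.0 + 89.9 + 659.94 = 360.8 ft.
Depth below ground = 484 − 360.8 = 123 ft.

123 ft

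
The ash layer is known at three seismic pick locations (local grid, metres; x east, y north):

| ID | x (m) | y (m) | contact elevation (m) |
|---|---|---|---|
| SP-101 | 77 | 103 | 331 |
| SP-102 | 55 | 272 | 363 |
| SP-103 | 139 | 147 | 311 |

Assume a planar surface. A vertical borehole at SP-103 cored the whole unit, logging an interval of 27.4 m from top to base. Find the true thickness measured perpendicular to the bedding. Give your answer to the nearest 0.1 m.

Let the plane be z = a·x + b·y + c.
SP-102−SP-101: −22a + 169b = 32;  SP-103−SP-101: 62a + 44b = −20.
Solving gives a = −0.41831, b = 0.13489.
|∇z| = √(a²+b²) = 0.43952, so dip δ = arctan(0.43952) = 23.73°.
True thickness = vertical thickness × cos δ = 27.4 × cos 23.73° = 25.1 m.

25.1 m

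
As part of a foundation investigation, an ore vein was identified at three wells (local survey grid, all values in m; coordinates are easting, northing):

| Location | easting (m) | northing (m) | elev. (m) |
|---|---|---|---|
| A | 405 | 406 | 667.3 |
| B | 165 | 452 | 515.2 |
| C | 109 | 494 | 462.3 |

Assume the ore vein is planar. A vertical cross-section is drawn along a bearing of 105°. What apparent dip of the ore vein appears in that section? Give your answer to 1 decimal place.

Let the plane be z = a·easting + b·northing + c.
B−A: −240a + 46b = −152.1;  C−A: −296a + 88b = −205.
Solving gives a = 0.52703, b = −0.55682.
Unit vector along 105° is (sin 105°, cos 105°) = (0.9659, -0.2588).
Slope in that direction = a·(0.9659) + b·(-0.2588) = 0.65318.
Apparent dip = arctan|0.65318| = 33.2° (true dip is 37.5°, so apparent ≤ true as expected).

33.2°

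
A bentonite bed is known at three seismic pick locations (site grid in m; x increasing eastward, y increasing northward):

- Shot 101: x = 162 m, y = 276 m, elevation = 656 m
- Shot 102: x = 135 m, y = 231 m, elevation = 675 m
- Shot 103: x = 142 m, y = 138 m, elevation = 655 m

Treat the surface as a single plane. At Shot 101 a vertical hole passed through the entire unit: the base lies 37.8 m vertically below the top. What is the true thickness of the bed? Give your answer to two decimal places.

Let the plane be z = a·x + b·y + c.
Shot 102−Shot 101: −27a − 45b = 19;  Shot 103−Shot 101: −20a − 138b = −1.
Solving gives a = −0.94374, b = 0.14402.
|∇z| = √(a²+b²) = 0.95466, so dip δ = arctan(0.95466) = 43.67°.
True thickness = vertical thickness × cos δ = 37.8 × cos 43.67° = 27.34 m.

27.34 m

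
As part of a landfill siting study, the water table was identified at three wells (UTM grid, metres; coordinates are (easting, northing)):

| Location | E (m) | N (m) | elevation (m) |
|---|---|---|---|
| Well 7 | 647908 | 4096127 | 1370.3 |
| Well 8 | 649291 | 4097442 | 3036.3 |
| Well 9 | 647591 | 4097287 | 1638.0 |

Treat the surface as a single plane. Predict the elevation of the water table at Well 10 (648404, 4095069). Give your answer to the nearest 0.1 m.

1287.9 m

Let the plane be z = a·E + b·N + c.
Well 8−Well 7: 1383a + 1315b = 1666;  Well 9−Well 7: −317a + 1160b = 267.7.
Solving gives a = 0.782003429, b = 0.444478523.
Then c = 1370.3 − a·647908 − b·4096127 = −2325936.46.
At (648404, 4095069): z = 507054.2 + 1820170.2 − 2325936.46 = 1287.9 m.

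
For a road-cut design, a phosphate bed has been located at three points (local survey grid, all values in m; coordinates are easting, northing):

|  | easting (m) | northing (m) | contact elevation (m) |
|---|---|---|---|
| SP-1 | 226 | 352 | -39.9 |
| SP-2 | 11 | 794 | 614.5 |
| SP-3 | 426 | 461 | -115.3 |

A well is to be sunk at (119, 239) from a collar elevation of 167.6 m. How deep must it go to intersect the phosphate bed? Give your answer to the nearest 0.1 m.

223.2 m

Let the plane be z = a·easting + b·northing + c.
SP-2−SP-1: −215a + 442b = 654.4;  SP-3−SP-1: 200a + 109b = −75.4.
Solving gives a = −0.93581, b = 1.02534.
Then c = -39.9 − a·226 − b·352 = −189.33.
At (119, 239): z_contact = −111.36 + 245.06 − 189.33 = -55.63 m.
Depth below ground = 167.6 − (-55.63) = 223.2 m.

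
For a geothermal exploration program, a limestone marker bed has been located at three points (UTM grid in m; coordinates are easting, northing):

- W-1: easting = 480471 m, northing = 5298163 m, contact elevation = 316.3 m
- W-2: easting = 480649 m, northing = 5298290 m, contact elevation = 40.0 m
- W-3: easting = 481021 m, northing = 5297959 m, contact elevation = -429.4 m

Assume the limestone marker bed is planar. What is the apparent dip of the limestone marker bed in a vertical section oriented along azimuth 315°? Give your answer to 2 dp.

41.29°

Let the plane be z = a·easting + b·northing + c.
W-2−W-1: 178a + 127b = −276.3;  W-3−W-1: 550a − 204b = −745.7.
Solving gives a = −1.42301, b = −0.18114.
Unit vector along 315° is (sin 315°, cos 315°) = (-0.7071, 0.7071).
Slope in that direction = a·(-0.7071) + b·(0.7071) = 0.87813.
Apparent dip = arctan|0.87813| = 41.29° (true dip is 55.1°, so apparent ≤ true as expected).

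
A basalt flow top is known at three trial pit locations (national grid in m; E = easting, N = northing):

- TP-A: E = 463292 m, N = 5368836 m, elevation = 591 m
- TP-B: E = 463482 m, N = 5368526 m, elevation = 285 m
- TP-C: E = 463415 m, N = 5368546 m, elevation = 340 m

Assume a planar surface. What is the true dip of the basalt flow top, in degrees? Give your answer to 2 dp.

Two edge vectors: TP-A→TP-B = (190, -310, -306), TP-A→TP-C = (123, -290, -251).
Normal n = (TP-A→TP-B) × (TP-A→TP-C) = (-10930, 10052, -16970).
So ∂z/∂E = −n_x/n_z = −0.64408 and ∂z/∂N = −n_y/n_z = 0.59234.
Gradient magnitude |∇z| = √(a² + b²) = √(0.41484 + 0.35087) = 0.87504.
True dip = arctan(0.87504) = 41.19°, dipping toward SE (azimuth ≈ 133°).

41.19°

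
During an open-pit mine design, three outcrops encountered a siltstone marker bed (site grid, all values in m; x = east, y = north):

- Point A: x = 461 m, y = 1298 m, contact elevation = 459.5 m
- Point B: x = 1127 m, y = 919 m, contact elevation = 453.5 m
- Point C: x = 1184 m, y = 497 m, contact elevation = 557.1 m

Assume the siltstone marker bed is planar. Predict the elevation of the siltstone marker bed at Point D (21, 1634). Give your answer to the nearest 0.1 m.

Two edge vectors: Point A→Point B = (666, -379, -6), Point A→Point C = (723, -801, 97.6).
Normal n = (Point A→Point B) × (Point A→Point C) = (-41796.4, -69339.6, -259449).
So ∂z/∂x = −n_x/n_z = −0.161097 and ∂z/∂y = −n_y/n_z = −0.267257.
Intercept c from Point A: 459.5 + 74.27 + 346.90 = 880.67.
At (21, 1634): z = −3.4 − 436.7 + 880.67 = 440.6 m.

440.6 m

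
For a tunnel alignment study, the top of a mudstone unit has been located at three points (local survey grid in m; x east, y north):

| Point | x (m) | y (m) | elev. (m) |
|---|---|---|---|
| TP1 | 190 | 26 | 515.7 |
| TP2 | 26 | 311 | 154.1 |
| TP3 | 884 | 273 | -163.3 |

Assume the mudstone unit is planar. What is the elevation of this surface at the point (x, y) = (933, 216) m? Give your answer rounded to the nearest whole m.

-98 m

Let the plane be z = a·x + b·y + c.
TP2−TP1: −164a + 285b = −361.6;  TP3−TP1: 694a + 247b = −679.
Solving gives a = −0.43727, b = −1.52039.
Then c = 515.7 − a·190 − b·26 = 638.31.
At (933, 216): z = −408.0 − 328.4 + 638.31 = -98.1 m.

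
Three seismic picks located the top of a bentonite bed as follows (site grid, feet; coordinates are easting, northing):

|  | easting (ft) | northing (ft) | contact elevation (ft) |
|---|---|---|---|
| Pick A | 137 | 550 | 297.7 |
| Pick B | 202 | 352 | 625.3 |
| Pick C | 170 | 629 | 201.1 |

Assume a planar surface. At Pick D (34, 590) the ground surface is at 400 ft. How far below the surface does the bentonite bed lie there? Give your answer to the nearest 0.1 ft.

Let the plane be z = a·easting + b·northing + c.
Pick B−Pick A: 65a − 198b = 327.6;  Pick C−Pick A: 33a + 79b = −96.6.
Solving gives a = 0.57876, b = −1.46455.
Then c = 297.7 − a·137 − b·550 = 1023.91.
At (34, 590): z_contact = 19.68 − 864.08 + 1023.91 = 179.51 ft.
Depth below ground = 400 − 179.51 = 220.5 ft.

220.5 ft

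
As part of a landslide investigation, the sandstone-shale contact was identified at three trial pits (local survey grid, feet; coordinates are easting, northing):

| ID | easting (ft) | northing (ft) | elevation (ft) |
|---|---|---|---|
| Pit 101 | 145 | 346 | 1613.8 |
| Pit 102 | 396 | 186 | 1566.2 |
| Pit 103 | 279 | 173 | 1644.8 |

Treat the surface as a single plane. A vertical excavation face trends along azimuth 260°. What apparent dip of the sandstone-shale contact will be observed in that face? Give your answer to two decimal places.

35.11°

Let the plane be z = a·easting + b·northing + c.
Pit 102−Pit 101: 251a − 160b = −47.6;  Pit 103−Pit 101: 134a − 173b = 31.
Solving gives a = −0.60023, b = −0.64411.
Unit vector along 260° is (sin 260°, cos 260°) = (-0.9848, -0.1736).
Slope in that direction = a·(-0.9848) + b·(-0.1736) = 0.70296.
Apparent dip = arctan|0.70296| = 35.11° (true dip is 41.4°, so apparent ≤ true as expected).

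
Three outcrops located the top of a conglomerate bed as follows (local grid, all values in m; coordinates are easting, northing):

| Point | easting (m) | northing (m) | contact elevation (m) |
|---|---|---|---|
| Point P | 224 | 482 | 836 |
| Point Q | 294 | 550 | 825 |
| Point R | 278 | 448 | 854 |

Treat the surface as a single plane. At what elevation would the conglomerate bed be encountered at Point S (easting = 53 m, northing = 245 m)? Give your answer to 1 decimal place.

884.6 m

Two edge vectors: Point P→Point Q = (70, 68, -11), Point P→Point R = (54, -34, 18).
Normal n = (Point P→Point Q) × (Point P→Point R) = (850, -1854, -6052).
So ∂z/∂easting = −n_x/n_z = 0.14045 and ∂z/∂northing = −n_y/n_z = −0.30635.
Intercept c from Point P: 836 − 31.46 + 147.66 = 952.20.
At (53, 245): z = 7.4 − 75.1 + 952.20 = 884.6 m.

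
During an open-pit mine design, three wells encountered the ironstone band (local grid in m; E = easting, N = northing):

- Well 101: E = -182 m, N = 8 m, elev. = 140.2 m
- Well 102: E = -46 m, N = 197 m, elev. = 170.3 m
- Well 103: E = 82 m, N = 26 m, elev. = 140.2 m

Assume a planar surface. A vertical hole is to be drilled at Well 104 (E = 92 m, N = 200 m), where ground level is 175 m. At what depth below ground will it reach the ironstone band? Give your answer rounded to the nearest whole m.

Let the plane be z = a·E + b·N + c.
Well 102−Well 101: 136a + 189b = 30.1;  Well 103−Well 101: 264a + 18b = 0.
Solving gives a = −0.01142, b = 0.16748.
Then c = 140.2 − a·-182 − b·8 = 136.78.
At (92, 200): z_contact = −1.1 + 33.5 + 136.78 = 169.2 m.
Depth below ground = 175 − 169.2 = 6 m.

6 m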